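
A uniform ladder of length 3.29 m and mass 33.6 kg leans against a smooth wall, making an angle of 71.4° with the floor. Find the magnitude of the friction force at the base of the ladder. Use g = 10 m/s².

Choose the foot of the ladder as the axis so the floor normal and friction both act there and drop out.
Ladder weight 33.6×10 = 336 N acts at 1.645 m along the ladder; its horizontal arm is 1.645·cos71.4° = 0.5247 m → τ = 176.3 N·m clockwise.
Wall normal N acts horizontally at the top; its moment arm is the height L sinθ = 3.29·sin71.4° = 3.118 m, counterclockwise.
Balancing moments: N × 3.118 = 176.3, giving N = 56.5 N.
ΣFx = 0: friction at the foot balances the wall's push, so f = N_wall = 56.5 N.

f ≈ 56.5 N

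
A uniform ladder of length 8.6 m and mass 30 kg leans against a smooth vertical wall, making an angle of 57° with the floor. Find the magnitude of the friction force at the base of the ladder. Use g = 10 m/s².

Take moments about the foot of the ladder.
Ladder weight 30×10 = 300 N acts at 4.3 m along the ladder; its horizontal arm is 4.3·cos57° = 2.342 m → τ = 702.6 N·m clockwise.
Wall normal N acts horizontally at the top; its moment arm is the height L sinθ = 8.6·sin57° = 7.213 m, counterclockwise.
Balancing moments: N × 7.213 = 702.6, giving N = 97.4 N.
ΣFx = 0: friction at the foot balances the wall's push, so f = N_wall = 97.4 N.

f ≈ 97.4 N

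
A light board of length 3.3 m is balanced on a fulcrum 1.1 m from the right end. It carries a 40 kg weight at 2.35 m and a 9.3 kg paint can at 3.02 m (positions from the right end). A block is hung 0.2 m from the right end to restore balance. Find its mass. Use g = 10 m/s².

Sum moments about the fulcrum (at 1.1 m from the right end) (the support reaction has zero arm there).
Weight: 40 × 10 = 400 N down at 2.35 m → arm 1.25 m, τ = 400 × 1.25 = 500 N·m counterclockwise.
Paint can: 9.3 × 10 = 93 N down at 3.02 m → arm 1.92 m, τ = 93 × 1.92 = 178.6 N·m counterclockwise.
Net moment of known loads = 678.6 N·m counterclockwise.
An unknown mass m at 0.2 m has arm 0.9 m; its moment is m·g·0.9 clockwise.
Setting net torque to zero: m × 10 × 0.9 = 678.6 → m = 678.6 / (10 × 0.9) = 75.4 kg.

m ≈ 75.4 kg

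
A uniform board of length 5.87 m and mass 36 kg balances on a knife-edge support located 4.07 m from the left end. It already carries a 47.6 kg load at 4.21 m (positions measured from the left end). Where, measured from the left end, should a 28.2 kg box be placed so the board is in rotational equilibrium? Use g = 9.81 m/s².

Choose the knife-edge support (at 4.07 m from the left end) as the axis so the support reaction has zero arm there.
Beam weight: 36 × 9.81 = 353.2 N down at 2.935 m → arm 1.135 m, τ = 353.2 × 1.135 = 400.9 N·m counterclockwise.
Load: 47.6 × 9.81 = 467 N down at 4.21 m → arm 0.14 m, τ = 467 × 0.14 = 65.38 N·m clockwise.
Net moment of existing loads = 335.5 N·m counterclockwise.
The box weighs 28.2 × 9.81 = 276.6 N and must supply an equal clockwise moment, so its lever arm about the knife-edge support is 335.5 / 276.6 = 1.21 m.
That puts it at 4.07 + 1.21 = 5.28 m from the left end.

x ≈ 5.28 m from the left end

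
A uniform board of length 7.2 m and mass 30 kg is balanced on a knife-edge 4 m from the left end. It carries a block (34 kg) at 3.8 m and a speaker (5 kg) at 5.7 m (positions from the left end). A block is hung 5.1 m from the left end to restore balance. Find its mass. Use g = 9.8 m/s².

m ≈ 9.36 kg

Take moments about the knife-edge (at 4 m from the left end).
Beam weight: 30 × 9.8 = 294 N down at 3.6 m → arm 0.4 m, τ = 294 × 0.4 = 117.6 N·m counterclockwise.
Block: 34 × 9.8 = 333.2 N down at 3.8 m → arm 0.2 m, τ = 333.2 × 0.2 = 66.64 N·m counterclockwise.
Speaker: 5 × 9.8 = 49 N down at 5.7 m → arm 1.7 m, τ = 49 × 1.7 = 83.3 N·m clockwise.
Net moment of known loads = 100.9 N·m counterclockwise.
An unknown mass m at 5.1 m has arm 1.1 m; its moment is m·g·1.1 clockwise.
Setting net torque to zero: m × 9.8 × 1.1 = 100.9 → m = 100.9 / (9.8 × 1.1) = 9.36 kg.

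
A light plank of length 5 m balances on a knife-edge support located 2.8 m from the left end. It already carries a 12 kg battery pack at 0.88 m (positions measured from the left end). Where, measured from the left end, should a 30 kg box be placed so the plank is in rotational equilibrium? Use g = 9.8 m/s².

Choose the knife-edge support (at 2.8 m from the left end) as the axis so the support reaction has zero arm there.
Battery pack: 12 × 9.8 = 117.6 N down at 0.88 m → arm 1.92 m, τ = 117.6 × 1.92 = 225.8 N·m counterclockwise.
Net moment of existing loads = 225.8 N·m counterclockwise.
The box weighs 30 × 9.8 = 294 N and must supply an equal clockwise moment, so its lever arm about the knife-edge support is 225.8 / 294 = 0.768 m.
That puts it at 2.8 + 0.768 = 3.57 m from the left end.

x ≈ 3.57 m from the left end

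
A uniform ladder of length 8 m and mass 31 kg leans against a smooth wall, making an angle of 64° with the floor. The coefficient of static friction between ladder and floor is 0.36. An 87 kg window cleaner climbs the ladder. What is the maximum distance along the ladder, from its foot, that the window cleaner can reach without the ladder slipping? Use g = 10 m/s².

d ≈ 6.58 m

Take moments about the foot of the ladder.
Ladder weight 31×10 = 310 N acts at 4 m along the ladder; its horizontal arm is 4·cos64° = 1.753 m → τ = 543.4 N·m clockwise.
Window cleaner weight 87×10 = 870 N at distance d → arm d·cos64° → τ = 870·d·0.4384 clockwise.
Wall normal N at the top has arm L sinθ = 7.19 m counterclockwise, so Στ = 0 gives N·7.19 = 543.4 + 381.4·d.
ΣFy = 0 ⇒ N_floor = 1180 N, so the maximum friction is μ_s·N_floor = 0.36×1180 = 424.8 N. ΣFx = 0 ⇒ N_wall = f, so at the slipping point N = 424.8 N.
Substituting: 424.8×7.19 = 543.4 + 381.4·d ⇒ d = (3054 − 543.4) / 381.4 = 6.58 m.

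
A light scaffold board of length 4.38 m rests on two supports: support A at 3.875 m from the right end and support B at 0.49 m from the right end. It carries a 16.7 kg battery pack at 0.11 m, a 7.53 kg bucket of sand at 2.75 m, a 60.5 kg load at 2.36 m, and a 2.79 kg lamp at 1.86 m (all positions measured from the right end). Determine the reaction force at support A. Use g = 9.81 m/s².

Taking torques about support B:
Battery pack: 16.7 × 9.81 = 163.8 N down at 0.11 m → arm 0.38 m, τ = 163.8 × 0.38 = 62.24 N·m clockwise.
Bucket of sand: 7.53 × 9.81 = 73.87 N down at 2.75 m → arm 2.26 m, τ = 73.87 × 2.26 = 166.9 N·m counterclockwise.
Load: 60.5 × 9.81 = 593.5 N down at 2.36 m → arm 1.87 m, τ = 593.5 × 1.87 = 1110 N·m counterclockwise.
Lamp: 2.79 × 9.81 = 27.37 N down at 1.86 m → arm 1.37 m, τ = 27.37 × 1.37 = 37.5 N·m counterclockwise.
Net load moment about support B = 1252 N·m counterclockwise.
Reaction R at support A is upward at 3.875 m, arm 3.385 m → moment R × 3.385 clockwise.
Setting net torque to zero: R × 3.385 = 1252 → R = 370 N.

R_A ≈ 370 N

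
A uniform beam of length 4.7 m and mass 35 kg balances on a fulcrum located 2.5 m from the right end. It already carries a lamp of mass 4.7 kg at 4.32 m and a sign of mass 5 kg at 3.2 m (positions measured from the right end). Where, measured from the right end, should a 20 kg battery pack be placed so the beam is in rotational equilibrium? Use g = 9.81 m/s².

x ≈ 2.16 m from the right end

Choose the fulcrum (at 2.5 m from the right end) as the axis so the support reaction has zero arm there.
Beam weight: 35 × 9.81 = 343.4 N down at 2.35 m → arm 0.15 m, τ = 343.4 × 0.15 = 51.51 N·m clockwise.
Lamp: 4.7 × 9.81 = 46.11 N down at 4.32 m → arm 1.82 m, τ = 46.11 × 1.82 = 83.92 N·m counterclockwise.
Sign: 5 × 9.81 = 49.05 N down at 3.2 m → arm 0.7 m, τ = 49.05 × 0.7 = 34.33 N·m counterclockwise.
Net moment of existing loads = 66.74 N·m counterclockwise.
The battery pack weighs 20 × 9.81 = 196.2 N and must supply an equal clockwise moment, so its lever arm about the fulcrum is 66.74 / 196.2 = 0.34 m.
That puts it at 2.5 − 0.34 = 2.16 m from the right end.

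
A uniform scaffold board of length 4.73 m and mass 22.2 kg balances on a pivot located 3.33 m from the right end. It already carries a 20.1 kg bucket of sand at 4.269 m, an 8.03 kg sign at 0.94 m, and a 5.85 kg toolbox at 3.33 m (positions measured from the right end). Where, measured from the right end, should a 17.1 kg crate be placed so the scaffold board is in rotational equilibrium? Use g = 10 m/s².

Choose the pivot (at 3.33 m from the right end) as the axis so the support reaction has zero arm there.
Beam weight: 22.2 × 10 = 222 N down at 2.365 m → arm 0.965 m, τ = 222 × 0.965 = 214.2 N·m clockwise.
Bucket of sand: 20.1 × 10 = 201 N down at 4.269 m → arm 0.939 m, τ = 201 × 0.939 = 188.7 N·m counterclockwise.
Sign: 8.03 × 10 = 80.3 N down at 0.94 m → arm 2.39 m, τ = 80.3 × 2.39 = 191.9 N·m clockwise.
Toolbox: acts at the pivot, moment arm 0 → no torque.
Net moment of existing loads = 217.4 N·m clockwise.
The crate weighs 17.1 × 10 = 171 N and must supply an equal counterclockwise moment, so its lever arm about the pivot is 217.4 / 171 = 1.27 m.
That puts it at 3.33 + 1.27 = 4.6 m from the right end.

x ≈ 4.6 m from the right end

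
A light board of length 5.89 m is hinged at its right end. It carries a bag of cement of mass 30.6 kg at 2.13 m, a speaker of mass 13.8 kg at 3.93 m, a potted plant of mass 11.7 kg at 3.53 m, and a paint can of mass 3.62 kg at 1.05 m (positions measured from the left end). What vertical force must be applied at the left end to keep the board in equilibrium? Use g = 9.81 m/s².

Take moments about the right end.
Bag of cement: 30.6 × 9.81 = 300.2 N down at 2.13 m → arm 3.76 m, τ = 300.2 × 3.76 = 1129 N·m counterclockwise.
Speaker: 13.8 × 9.81 = 135.4 N down at 3.93 m → arm 1.96 m, τ = 135.4 × 1.96 = 265.4 N·m counterclockwise.
Potted plant: 11.7 × 9.81 = 114.8 N down at 3.53 m → arm 2.36 m, τ = 114.8 × 2.36 = 270.9 N·m counterclockwise.
Paint can: 3.62 × 9.81 = 35.51 N down at 1.05 m → arm 4.84 m, τ = 35.51 × 4.84 = 171.9 N·m counterclockwise.
Net moment of the loads = 1837 N·m counterclockwise.
The upward force F acts at the left end, arm 5.89 m, giving F × 5.89 clockwise.
Balancing moments: F × 5.89 = 1837, giving F = 1837 / 5.89 = 312 N.

F ≈ 312 N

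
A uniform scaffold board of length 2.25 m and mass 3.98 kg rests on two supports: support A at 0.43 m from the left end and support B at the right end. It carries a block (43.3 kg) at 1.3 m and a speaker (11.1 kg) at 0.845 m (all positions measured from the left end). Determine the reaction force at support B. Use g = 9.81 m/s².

Sum moments about support A (its reaction then has zero moment arm).
Beam weight: 3.98 × 9.81 = 39.04 N down at 1.125 m → arm 0.695 m, τ = 39.04 × 0.695 = 27.13 N·m clockwise.
Block: 43.3 × 9.81 = 424.8 N down at 1.3 m → arm 0.87 m, τ = 424.8 × 0.87 = 369.6 N·m clockwise.
Speaker: 11.1 × 9.81 = 108.9 N down at 0.845 m → arm 0.415 m, τ = 108.9 × 0.415 = 45.19 N·m clockwise.
Net load moment about support A = 441.9 N·m clockwise.
Reaction R at support B is upward at 2.25 m, arm 1.82 m → moment R × 1.82 counterclockwise.
Στ = 0 ⇒ R × 1.82 = 441.9 ⇒ R = 243 N.

R_B ≈ 243 N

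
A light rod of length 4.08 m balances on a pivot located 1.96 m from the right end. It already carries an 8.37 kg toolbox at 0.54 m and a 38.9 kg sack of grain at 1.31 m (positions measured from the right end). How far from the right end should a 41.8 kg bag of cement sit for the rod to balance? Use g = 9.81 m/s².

Take moments about the pivot (at 1.96 m from the right end).
Toolbox: 8.37 × 9.81 = 82.11 N down at 0.54 m → arm 1.42 m, τ = 82.11 × 1.42 = 116.6 N·m clockwise.
Sack of grain: 38.9 × 9.81 = 381.6 N down at 1.31 m → arm 0.65 m, τ = 381.6 × 0.65 = 248 N·m clockwise.
Net moment of existing loads = 364.6 N·m clockwise.
The bag of cement weighs 41.8 × 9.81 = 410.1 N and must supply an equal counterclockwise moment, so its lever arm about the pivot is 364.6 / 410.1 = 0.889 m.
That puts it at 1.96 + 0.889 = 2.85 m from the right end.

x ≈ 2.85 m from the right end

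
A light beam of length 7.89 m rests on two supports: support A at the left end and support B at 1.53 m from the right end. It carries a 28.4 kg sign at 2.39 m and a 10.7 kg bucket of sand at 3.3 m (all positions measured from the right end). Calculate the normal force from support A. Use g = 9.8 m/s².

R_A ≈ 66.8 N

Sum moments about support B (its reaction then has zero moment arm).
Sign: 28.4 × 9.8 = 278.3 N down at 2.39 m → arm 0.86 m, τ = 278.3 × 0.86 = 239.3 N·m counterclockwise.
Bucket of sand: 10.7 × 9.8 = 104.9 N down at 3.3 m → arm 1.77 m, τ = 104.9 × 1.77 = 185.7 N·m counterclockwise.
Net load moment about support B = 425 N·m counterclockwise.
Reaction R at support A is upward at 7.89 m, arm 6.36 m → moment R × 6.36 clockwise.
For rotational equilibrium, R × 6.36 = 425, so R = 66.8 N.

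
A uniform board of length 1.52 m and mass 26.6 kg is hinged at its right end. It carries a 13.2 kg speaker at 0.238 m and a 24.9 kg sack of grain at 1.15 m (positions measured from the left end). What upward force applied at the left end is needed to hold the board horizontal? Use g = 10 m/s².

Take moments about the right end.
Beam weight: 26.6 × 10 = 266 N down at 0.76 m → arm 0.76 m, τ = 266 × 0.76 = 202.2 N·m counterclockwise.
Speaker: 13.2 × 10 = 132 N down at 0.238 m → arm 1.282 m, τ = 132 × 1.282 = 169.2 N·m counterclockwise.
Sack of grain: 24.9 × 10 = 249 N down at 1.15 m → arm 0.37 m, τ = 249 × 0.37 = 92.13 N·m counterclockwise.
Net moment of the loads = 463.5 N·m counterclockwise.
The upward force F acts at the left end, arm 1.52 m, giving F × 1.52 clockwise.
Στ = 0 ⇒ F × 1.52 = 463.5 ⇒ F = 463.5 / 1.52 = 305 N.

F ≈ 305 N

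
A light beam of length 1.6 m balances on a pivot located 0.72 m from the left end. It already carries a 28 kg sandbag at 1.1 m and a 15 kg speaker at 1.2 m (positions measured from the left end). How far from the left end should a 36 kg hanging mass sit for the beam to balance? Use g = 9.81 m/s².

x ≈ 0.224 m from the left end

Choose the pivot (at 0.72 m from the left end) as the axis so the support reaction has zero arm there.
Sandbag: 28 × 9.81 = 274.7 N down at 1.1 m → arm 0.38 m, τ = 274.7 × 0.38 = 104.4 N·m clockwise.
Speaker: 15 × 9.81 = 147.2 N down at 1.2 m → arm 0.48 m, τ = 147.2 × 0.48 = 70.66 N·m clockwise.
Net moment of existing loads = 175.1 N·m clockwise.
The hanging mass weighs 36 × 9.81 = 353.2 N and must supply an equal counterclockwise moment, so its lever arm about the pivot is 175.1 / 353.2 = 0.496 m.
That puts it at 0.72 − 0.496 = 0.224 m from the left end.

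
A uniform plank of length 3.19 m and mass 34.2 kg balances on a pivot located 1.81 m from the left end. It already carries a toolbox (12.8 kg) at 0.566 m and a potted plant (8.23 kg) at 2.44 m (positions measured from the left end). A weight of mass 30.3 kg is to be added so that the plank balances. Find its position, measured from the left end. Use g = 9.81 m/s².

x ≈ 2.41 m from the left end

Sum moments about the pivot (at 1.81 m from the left end) (the support reaction has zero arm there).
Beam weight: 34.2 × 9.81 = 335.5 N down at 1.595 m → arm 0.215 m, τ = 335.5 × 0.215 = 72.13 N·m counterclockwise.
Toolbox: 12.8 × 9.81 = 125.6 N down at 0.566 m → arm 1.244 m, τ = 125.6 × 1.244 = 156.2 N·m counterclockwise.
Potted plant: 8.23 × 9.81 = 80.74 N down at 2.44 m → arm 0.63 m, τ = 80.74 × 0.63 = 50.87 N·m clockwise.
Net moment of existing loads = 177.5 N·m counterclockwise.
The weight weighs 30.3 × 9.81 = 297.2 N and must supply an equal clockwise moment, so its lever arm about the pivot is 177.5 / 297.2 = 0.597 m.
That puts it at 1.81 + 0.597 = 2.41 m from the left end.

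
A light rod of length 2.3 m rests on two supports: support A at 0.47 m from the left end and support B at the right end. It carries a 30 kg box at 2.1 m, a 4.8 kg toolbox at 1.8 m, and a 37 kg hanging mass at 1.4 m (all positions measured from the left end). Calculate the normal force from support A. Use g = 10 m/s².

Choose support B as the axis so its reaction then has zero moment arm.
Box: 30 × 10 = 300 N down at 2.1 m → arm 0.2 m, τ = 300 × 0.2 = 60 N·m counterclockwise.
Toolbox: 4.8 × 10 = 48 N down at 1.8 m → arm 0.5 m, τ = 48 × 0.5 = 24 N·m counterclockwise.
Hanging mass: 37 × 10 = 370 N down at 1.4 m → arm 0.9 m, τ = 370 × 0.9 = 333 N·m counterclockwise.
Net load moment about support B = 417 N·m counterclockwise.
Reaction R at support A is upward at 0.47 m, arm 1.83 m → moment R × 1.83 clockwise.
Setting net torque to zero: R × 1.83 = 417 → R = 228 N.

R_A ≈ 228 N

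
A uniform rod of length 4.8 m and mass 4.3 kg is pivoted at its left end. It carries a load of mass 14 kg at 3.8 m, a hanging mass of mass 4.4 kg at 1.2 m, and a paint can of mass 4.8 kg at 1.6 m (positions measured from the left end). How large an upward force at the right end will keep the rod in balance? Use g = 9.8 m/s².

F ≈ 156 N

Take moments about the left end.
Beam weight: 4.3 × 9.8 = 42.14 N down at 2.4 m → arm 2.4 m, τ = 42.14 × 2.4 = 101.1 N·m clockwise.
Load: 14 × 9.8 = 137.2 N down at 3.8 m → arm 3.8 m, τ = 137.2 × 3.8 = 521.4 N·m clockwise.
Hanging mass: 4.4 × 9.8 = 43.12 N down at 1.2 m → arm 1.2 m, τ = 43.12 × 1.2 = 51.74 N·m clockwise.
Paint can: 4.8 × 9.8 = 47.04 N down at 1.6 m → arm 1.6 m, τ = 47.04 × 1.6 = 75.26 N·m clockwise.
Net moment of the loads = 749.5 N·m clockwise.
The upward force F acts at the right end, arm 4.8 m, giving F × 4.8 counterclockwise.
Στ = 0 ⇒ F × 4.8 = 749.5 ⇒ F = 749.5 / 4.8 = 156 N.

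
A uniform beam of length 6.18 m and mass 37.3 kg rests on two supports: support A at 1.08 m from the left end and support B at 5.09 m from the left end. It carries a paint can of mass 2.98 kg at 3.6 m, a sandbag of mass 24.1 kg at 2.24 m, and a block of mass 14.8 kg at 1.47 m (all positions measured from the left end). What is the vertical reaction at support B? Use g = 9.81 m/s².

R_B ≈ 284 N

About support A:
Beam weight: 37.3 × 9.81 = 365.9 N down at 3.09 m → arm 2.01 m, τ = 365.9 × 2.01 = 735.5 N·m clockwise.
Paint can: 2.98 × 9.81 = 29.23 N down at 3.6 m → arm 2.52 m, τ = 29.23 × 2.52 = 73.66 N·m clockwise.
Sandbag: 24.1 × 9.81 = 236.4 N down at 2.24 m → arm 1.16 m, τ = 236.4 × 1.16 = 274.2 N·m clockwise.
Block: 14.8 × 9.81 = 145.2 N down at 1.47 m → arm 0.39 m, τ = 145.2 × 0.39 = 56.63 N·m clockwise.
Net load moment about support A = 1140 N·m clockwise.
Reaction R at support B is upward at 5.09 m, arm 4.01 m → moment R × 4.01 counterclockwise.
Στ = 0 ⇒ R × 4.01 = 1140 ⇒ R = 284 N.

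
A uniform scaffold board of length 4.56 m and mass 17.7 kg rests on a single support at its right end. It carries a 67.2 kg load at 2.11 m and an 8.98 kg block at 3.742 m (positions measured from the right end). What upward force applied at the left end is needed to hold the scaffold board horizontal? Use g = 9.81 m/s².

About the right end:
Beam weight: 17.7 × 9.81 = 173.6 N down at 2.28 m → arm 2.28 m, τ = 173.6 × 2.28 = 395.8 N·m counterclockwise.
Load: 67.2 × 9.81 = 659.2 N down at 2.11 m → arm 2.11 m, τ = 659.2 × 2.11 = 1391 N·m counterclockwise.
Block: 8.98 × 9.81 = 88.09 N down at 3.742 m → arm 3.742 m, τ = 88.09 × 3.742 = 329.6 N·m counterclockwise.
Net moment of the loads = 2116 N·m counterclockwise.
The upward force F acts at the left end, arm 4.56 m, giving F × 4.56 clockwise.
For rotational equilibrium, F × 4.56 = 2116, so F = 2116 / 4.56 = 464 N.

F ≈ 464 N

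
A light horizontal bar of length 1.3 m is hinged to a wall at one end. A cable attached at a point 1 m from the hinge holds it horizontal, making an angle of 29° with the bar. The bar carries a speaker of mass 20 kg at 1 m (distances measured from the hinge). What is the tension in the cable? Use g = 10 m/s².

Taking torques about the hinge:
Speaker: 20 × 10 = 200 N down at 1 m → arm 1 m, τ = 200 × 1 = 200 N·m clockwise.
Total clockwise load moment = 200 N·m.
The cable tension T acts at 1 m; only its component perpendicular to the bar, T sinθ, produces torque. sin 29° = 0.4848.
Balancing moments: T × 1 × 0.4848 = 200, giving T = 200 / 0.4848 = 413 N.

T ≈ 413 N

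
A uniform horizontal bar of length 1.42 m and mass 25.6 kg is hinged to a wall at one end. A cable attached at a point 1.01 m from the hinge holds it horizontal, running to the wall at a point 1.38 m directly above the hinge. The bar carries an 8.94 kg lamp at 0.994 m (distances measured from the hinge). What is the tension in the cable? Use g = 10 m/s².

Take moments about the hinge.
Beam weight: 25.6 × 10 = 256 N down at 0.71 m → arm 0.71 m, τ = 256 × 0.71 = 181.8 N·m clockwise.
Lamp: 8.94 × 10 = 89.4 N down at 0.994 m → arm 0.994 m, τ = 89.4 × 0.994 = 88.86 N·m clockwise.
Total clockwise load moment = 270.7 N·m.
The cable tension T acts at 1.01 m; only its component perpendicular to the bar, T sinθ, produces torque. sinθ = h/√(h²+d²) = 1.38/√(1.38²+1.01²) = 0.807.
Setting net torque to zero: T × 1.01 × 0.807 = 270.7 → T = 270.7 / 0.8151 = 332 N.

T ≈ 332 N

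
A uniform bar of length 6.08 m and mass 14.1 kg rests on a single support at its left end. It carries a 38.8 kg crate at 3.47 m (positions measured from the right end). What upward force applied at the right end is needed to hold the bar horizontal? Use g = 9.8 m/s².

F ≈ 232 N

About the left end:
Beam weight: 14.1 × 9.8 = 138.2 N down at 3.04 m → arm 3.04 m, τ = 138.2 × 3.04 = 420.1 N·m clockwise.
Crate: 38.8 × 9.8 = 380.2 N down at 3.47 m → arm 2.61 m, τ = 380.2 × 2.61 = 992.3 N·m clockwise.
Net moment of the loads = 1412 N·m clockwise.
The upward force F acts at the right end, arm 6.08 m, giving F × 6.08 counterclockwise.
For rotational equilibrium, F × 6.08 = 1412, so F = 1412 / 6.08 = 232 N.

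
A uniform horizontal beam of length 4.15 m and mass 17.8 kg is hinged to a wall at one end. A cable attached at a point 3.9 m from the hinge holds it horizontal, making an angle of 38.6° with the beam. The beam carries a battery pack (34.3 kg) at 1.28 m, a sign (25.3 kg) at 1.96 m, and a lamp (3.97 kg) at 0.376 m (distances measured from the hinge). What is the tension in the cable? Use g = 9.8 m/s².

Taking torques about the hinge:
Beam weight: 17.8 × 9.8 = 174.4 N down at 2.075 m → arm 2.075 m, τ = 174.4 × 2.075 = 361.9 N·m clockwise.
Battery pack: 34.3 × 9.8 = 336.1 N down at 1.28 m → arm 1.28 m, τ = 336.1 × 1.28 = 430.2 N·m clockwise.
Sign: 25.3 × 9.8 = 247.9 N down at 1.96 m → arm 1.96 m, τ = 247.9 × 1.96 = 485.9 N·m clockwise.
Lamp: 3.97 × 9.8 = 38.91 N down at 0.376 m → arm 0.376 m, τ = 38.91 × 0.376 = 14.63 N·m clockwise.
Total clockwise load moment = 1293 N·m.
The cable tension T acts at 3.9 m; only its component perpendicular to the beam, T sinθ, produces torque. sin 38.6° = 0.6239.
Balancing moments: T × 3.9 × 0.6239 = 1293, giving T = 1293 / 2.433 = 531 N.

T ≈ 531 N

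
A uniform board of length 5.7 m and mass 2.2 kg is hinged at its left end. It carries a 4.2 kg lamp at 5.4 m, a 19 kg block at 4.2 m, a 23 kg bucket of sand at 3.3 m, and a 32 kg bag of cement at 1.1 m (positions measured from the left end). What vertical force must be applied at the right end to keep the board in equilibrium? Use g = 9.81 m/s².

F ≈ 378 N

Choose the left end as the axis so the unknown pivot reaction has zero arm there.
Beam weight: 2.2 × 9.81 = 21.58 N down at 2.85 m → arm 2.85 m, τ = 21.58 × 2.85 = 61.5 N·m clockwise.
Lamp: 4.2 × 9.81 = 41.2 N down at 5.4 m → arm 5.4 m, τ = 41.2 × 5.4 = 222.5 N·m clockwise.
Block: 19 × 9.81 = 186.4 N down at 4.2 m → arm 4.2 m, τ = 186.4 × 4.2 = 782.9 N·m clockwise.
Bucket of sand: 23 × 9.81 = 225.6 N down at 3.3 m → arm 3.3 m, τ = 225.6 × 3.3 = 744.5 N·m clockwise.
Bag of cement: 32 × 9.81 = 313.9 N down at 1.1 m → arm 1.1 m, τ = 313.9 × 1.1 = 345.3 N·m clockwise.
Net moment of the loads = 2157 N·m clockwise.
The upward force F acts at the right end, arm 5.7 m, giving F × 5.7 counterclockwise.
Setting net torque to zero: F × 5.7 = 2157 → F = 2157 / 5.7 = 378 N.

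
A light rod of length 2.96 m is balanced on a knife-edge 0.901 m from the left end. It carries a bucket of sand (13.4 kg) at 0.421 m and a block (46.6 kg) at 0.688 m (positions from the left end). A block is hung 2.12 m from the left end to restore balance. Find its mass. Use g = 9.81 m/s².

m ≈ 13.4 kg

Choose the knife-edge (at 0.901 m from the left end) as the axis so the support reaction has zero arm there.
Bucket of sand: 13.4 × 9.81 = 131.5 N down at 0.421 m → arm 0.48 m, τ = 131.5 × 0.48 = 63.12 N·m counterclockwise.
Block: 46.6 × 9.81 = 457.1 N down at 0.688 m → arm 0.213 m, τ = 457.1 × 0.213 = 97.36 N·m counterclockwise.
Net moment of known loads = 160.5 N·m counterclockwise.
An unknown mass m at 2.12 m has arm 1.219 m; its moment is m·g·1.219 clockwise.
Setting net torque to zero: m × 9.81 × 1.219 = 160.5 → m = 160.5 / (9.81 × 1.219) = 13.4 kg.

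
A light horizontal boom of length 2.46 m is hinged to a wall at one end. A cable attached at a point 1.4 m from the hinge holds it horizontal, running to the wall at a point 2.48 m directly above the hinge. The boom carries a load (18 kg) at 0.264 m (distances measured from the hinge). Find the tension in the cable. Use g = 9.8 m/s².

T ≈ 38.2 N

Choose the hinge as the axis so the unknown hinge reaction has zero arm there.
Load: 18 × 9.8 = 176.4 N down at 0.264 m → arm 0.264 m, τ = 176.4 × 0.264 = 46.57 N·m clockwise.
Total clockwise load moment = 46.57 N·m.
The cable tension T acts at 1.4 m; only its component perpendicular to the boom, T sinθ, produces torque. sinθ = h/√(h²+d²) = 2.48/√(2.48²+1.4²) = 0.8708.
Setting net torque to zero: T × 1.4 × 0.8708 = 46.57 → T = 46.57 / 1.219 = 38.2 N.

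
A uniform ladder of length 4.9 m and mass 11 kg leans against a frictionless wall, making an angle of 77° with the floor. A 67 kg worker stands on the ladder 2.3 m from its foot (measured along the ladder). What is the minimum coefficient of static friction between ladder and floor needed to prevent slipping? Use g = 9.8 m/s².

μ_min ≈ 0.109

Take moments about the foot of the ladder.
Ladder weight 11×9.8 = 107.8 N acts at 2.45 m along the ladder; its horizontal arm is 2.45·cos77° = 0.5511 m → τ = 59.41 N·m clockwise.
Worker: 67×9.8 = 656.6 N at 2.3 m → arm 0.5174 m → τ = 339.7 N·m clockwise.
Wall normal N acts horizontally at the top; its moment arm is the height L sinθ = 4.9·sin77° = 4.774 m, counterclockwise.
Balancing moments: N × 4.774 = 399.1, giving N = 83.6 N.
ΣFx = 0 ⇒ f = N_wall = 83.6 N. ΣFy = 0 ⇒ N_floor = 764.4 N.
μ_min = f / N_floor = 83.6 / 764.4 = 0.109.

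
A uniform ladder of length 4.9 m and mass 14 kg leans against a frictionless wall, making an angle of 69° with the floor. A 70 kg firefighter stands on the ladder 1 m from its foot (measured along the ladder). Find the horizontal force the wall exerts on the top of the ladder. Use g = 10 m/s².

About the foot of the ladder:
Ladder weight 14×10 = 140 N acts at 2.45 m along the ladder; its horizontal arm is 2.45·cos69° = 0.878 m → τ = 122.9 N·m clockwise.
Firefighter: 70×10 = 700 N at 1 m → arm 0.3584 m → τ = 250.9 N·m clockwise.
Wall normal N acts horizontally at the top; its moment arm is the height L sinθ = 4.9·sin69° = 4.575 m, counterclockwise.
Setting net torque to zero: N × 4.575 = 373.8 → N = 81.7 N.

N_wall ≈ 81.7 N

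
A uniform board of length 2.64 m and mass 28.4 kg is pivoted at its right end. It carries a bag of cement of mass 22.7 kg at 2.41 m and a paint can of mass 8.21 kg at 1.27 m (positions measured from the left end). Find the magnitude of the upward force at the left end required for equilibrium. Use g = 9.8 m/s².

F ≈ 200 N

Take moments about the right end.
Beam weight: 28.4 × 9.8 = 278.3 N down at 1.32 m → arm 1.32 m, τ = 278.3 × 1.32 = 367.4 N·m counterclockwise.
Bag of cement: 22.7 × 9.8 = 222.5 N down at 2.41 m → arm 0.23 m, τ = 222.5 × 0.23 = 51.18 N·m counterclockwise.
Paint can: 8.21 × 9.8 = 80.46 N down at 1.27 m → arm 1.37 m, τ = 80.46 × 1.37 = 110.2 N·m counterclockwise.
Net moment of the loads = 528.8 N·m counterclockwise.
The upward force F acts at the left end, arm 2.64 m, giving F × 2.64 clockwise.
Setting net torque to zero: F × 2.64 = 528.8 → F = 528.8 / 2.64 = 200 N.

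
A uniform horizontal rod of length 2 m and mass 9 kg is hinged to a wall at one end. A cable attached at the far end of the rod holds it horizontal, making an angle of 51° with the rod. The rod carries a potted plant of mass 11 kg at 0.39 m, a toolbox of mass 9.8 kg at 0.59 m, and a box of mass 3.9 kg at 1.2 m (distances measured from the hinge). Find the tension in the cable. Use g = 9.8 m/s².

About the hinge:
Beam weight: 9 × 9.8 = 88.2 N down at 1 m → arm 1 m, τ = 88.2 × 1 = 88.2 N·m clockwise.
Potted plant: 11 × 9.8 = 107.8 N down at 0.39 m → arm 0.39 m, τ = 107.8 × 0.39 = 42.04 N·m clockwise.
Toolbox: 9.8 × 9.8 = 96.04 N down at 0.59 m → arm 0.59 m, τ = 96.04 × 0.59 = 56.66 N·m clockwise.
Box: 3.9 × 9.8 = 38.22 N down at 1.2 m → arm 1.2 m, τ = 38.22 × 1.2 = 45.86 N·m clockwise.
Total clockwise load moment = 232.8 N·m.
The cable tension T acts at 2 m; only its component perpendicular to the rod, T sinθ, produces torque. sin 51° = 0.7771.
Balancing moments: T × 2 × 0.7771 = 232.8, giving T = 232.8 / 1.554 = 150 N.

T ≈ 150 N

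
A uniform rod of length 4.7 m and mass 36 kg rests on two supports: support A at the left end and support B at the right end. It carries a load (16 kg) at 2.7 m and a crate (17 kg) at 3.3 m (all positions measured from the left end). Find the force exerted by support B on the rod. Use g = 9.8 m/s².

R_B ≈ 383 N

Taking torques about support A:
Beam weight: 36 × 9.8 = 352.8 N down at 2.35 m → arm 2.35 m, τ = 352.8 × 2.35 = 829.1 N·m clockwise.
Load: 16 × 9.8 = 156.8 N down at 2.7 m → arm 2.7 m, τ = 156.8 × 2.7 = 423.4 N·m clockwise.
Crate: 17 × 9.8 = 166.6 N down at 3.3 m → arm 3.3 m, τ = 166.6 × 3.3 = 549.8 N·m clockwise.
Net load moment about support A = 1802 N·m clockwise.
Reaction R at support B is upward at 4.7 m, arm 4.7 m → moment R × 4.7 counterclockwise.
Στ = 0 ⇒ R × 4.7 = 1802 ⇒ R = 383 N.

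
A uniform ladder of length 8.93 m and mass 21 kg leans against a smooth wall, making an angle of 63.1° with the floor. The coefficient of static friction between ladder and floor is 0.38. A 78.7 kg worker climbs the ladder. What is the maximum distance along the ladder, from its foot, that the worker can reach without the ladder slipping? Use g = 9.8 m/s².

Take moments about the foot of the ladder.
Ladder weight 21×9.8 = 205.8 N acts at 4.465 m along the ladder; its horizontal arm is 4.465·cos63.1° = 2.02 m → τ = 415.7 N·m clockwise.
Worker weight 78.7×9.8 = 771.3 N at distance d → arm d·cos63.1° → τ = 771.3·d·0.4524 clockwise.
Wall normal N at the top has arm L sinθ = 7.964 m counterclockwise, so Στ = 0 gives N·7.964 = 415.7 + 348.9·d.
ΣFy = 0 ⇒ N_floor = 977.1 N, so the maximum friction is μ_s·N_floor = 0.38×977.1 = 371.3 N. ΣFx = 0 ⇒ N_wall = f, so at the slipping point N = 371.3 N.
Substituting: 371.3×7.964 = 415.7 + 348.9·d ⇒ d = (2957 − 415.7) / 348.9 = 7.28 m.

d ≈ 7.28 m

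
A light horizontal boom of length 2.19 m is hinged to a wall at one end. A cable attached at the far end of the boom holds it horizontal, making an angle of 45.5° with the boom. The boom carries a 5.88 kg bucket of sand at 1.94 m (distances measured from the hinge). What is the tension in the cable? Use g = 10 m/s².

Take moments about the hinge.
Bucket of sand: 5.88 × 10 = 58.8 N down at 1.94 m → arm 1.94 m, τ = 58.8 × 1.94 = 114.1 N·m clockwise.
Total clockwise load moment = 114.1 N·m.
The cable tension T acts at 2.19 m; only its component perpendicular to the boom, T sinθ, produces torque. sin 45.5° = 0.7133.
Setting net torque to zero: T × 2.19 × 0.7133 = 114.1 → T = 114.1 / 1.562 = 73 N.

T ≈ 73 N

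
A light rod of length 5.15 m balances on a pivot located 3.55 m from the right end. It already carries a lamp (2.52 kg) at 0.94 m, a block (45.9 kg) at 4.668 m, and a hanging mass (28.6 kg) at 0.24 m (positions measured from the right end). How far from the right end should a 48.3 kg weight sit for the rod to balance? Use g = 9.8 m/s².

About the pivot (at 3.55 m from the right end):
Lamp: 2.52 × 9.8 = 24.7 N down at 0.94 m → arm 2.61 m, τ = 24.7 × 2.61 = 64.47 N·m clockwise.
Block: 45.9 × 9.8 = 449.8 N down at 4.668 m → arm 1.118 m, τ = 449.8 × 1.118 = 502.9 N·m counterclockwise.
Hanging mass: 28.6 × 9.8 = 280.3 N down at 0.24 m → arm 3.31 m, τ = 280.3 × 3.31 = 927.8 N·m clockwise.
Net moment of existing loads = 489.4 N·m clockwise.
The weight weighs 48.3 × 9.8 = 473.3 N and must supply an equal counterclockwise moment, so its lever arm about the pivot is 489.4 / 473.3 = 1.03 m.
That puts it at 3.55 + 1.03 = 4.58 m from the right end.

x ≈ 4.58 m from the right end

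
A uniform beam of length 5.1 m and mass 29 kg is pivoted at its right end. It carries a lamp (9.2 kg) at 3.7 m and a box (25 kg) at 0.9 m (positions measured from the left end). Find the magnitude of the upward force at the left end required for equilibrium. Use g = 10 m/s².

F ≈ 376 N

Take moments about the right end.
Beam weight: 29 × 10 = 290 N down at 2.55 m → arm 2.55 m, τ = 290 × 2.55 = 739.5 N·m counterclockwise.
Lamp: 9.2 × 10 = 92 N down at 3.7 m → arm 1.4 m, τ = 92 × 1.4 = 128.8 N·m counterclockwise.
Box: 25 × 10 = 250 N down at 0.9 m → arm 4.2 m, τ = 250 × 4.2 = 1050 N·m counterclockwise.
Net moment of the loads = 1918 N·m counterclockwise.
The upward force F acts at the left end, arm 5.1 m, giving F × 5.1 clockwise.
Στ = 0 ⇒ F × 5.1 = 1918 ⇒ F = 1918 / 5.1 = 376 N.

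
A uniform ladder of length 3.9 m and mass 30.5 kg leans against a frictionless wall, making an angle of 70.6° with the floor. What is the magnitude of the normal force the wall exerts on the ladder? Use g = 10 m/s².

N_wall ≈ 53.7 N

Sum moments about the foot of the ladder (the floor normal and friction both act there and drop out).
Ladder weight 30.5×10 = 305 N acts at 1.95 m along the ladder; its horizontal arm is 1.95·cos70.6° = 0.6477 m → τ = 197.5 N·m clockwise.
Wall normal N acts horizontally at the top; its moment arm is the height L sinθ = 3.9·sin70.6° = 3.679 m, counterclockwise.
Setting net torque to zero: N × 3.679 = 197.5 → N = 53.7 N.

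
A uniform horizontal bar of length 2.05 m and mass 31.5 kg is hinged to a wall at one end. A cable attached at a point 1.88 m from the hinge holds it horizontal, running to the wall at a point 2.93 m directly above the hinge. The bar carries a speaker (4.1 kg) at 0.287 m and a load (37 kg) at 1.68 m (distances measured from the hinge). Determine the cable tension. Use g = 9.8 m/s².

About the hinge:
Beam weight: 31.5 × 9.8 = 308.7 N down at 1.025 m → arm 1.025 m, τ = 308.7 × 1.025 = 316.4 N·m clockwise.
Speaker: 4.1 × 9.8 = 40.18 N down at 0.287 m → arm 0.287 m, τ = 40.18 × 0.287 = 11.53 N·m clockwise.
Load: 37 × 9.8 = 362.6 N down at 1.68 m → arm 1.68 m, τ = 362.6 × 1.68 = 609.2 N·m clockwise.
Total clockwise load moment = 937.1 N·m.
The cable tension T acts at 1.88 m; only its component perpendicular to the bar, T sinθ, produces torque. sinθ = h/√(h²+d²) = 2.93/√(2.93²+1.88²) = 0.8416.
Στ = 0 ⇒ T × 1.88 × 0.8416 = 937.1 ⇒ T = 937.1 / 1.582 = 592 N.

T ≈ 592 N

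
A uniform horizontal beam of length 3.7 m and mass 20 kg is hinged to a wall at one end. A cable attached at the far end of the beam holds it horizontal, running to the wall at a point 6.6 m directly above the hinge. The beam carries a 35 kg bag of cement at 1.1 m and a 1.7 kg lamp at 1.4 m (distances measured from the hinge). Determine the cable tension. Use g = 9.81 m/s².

T ≈ 237 N

Choose the hinge as the axis so the unknown hinge reaction has zero arm there.
Beam weight: 20 × 9.81 = 196.2 N down at 1.85 m → arm 1.85 m, τ = 196.2 × 1.85 = 363 N·m clockwise.
Bag of cement: 35 × 9.81 = 343.4 N down at 1.1 m → arm 1.1 m, τ = 343.4 × 1.1 = 377.7 N·m clockwise.
Lamp: 1.7 × 9.81 = 16.68 N down at 1.4 m → arm 1.4 m, τ = 16.68 × 1.4 = 23.35 N·m clockwise.
Total clockwise load moment = 764.1 N·m.
The cable tension T acts at 3.7 m; only its component perpendicular to the beam, T sinθ, produces torque. sinθ = h/√(h²+d²) = 6.6/√(6.6²+3.7²) = 0.8723.
Στ = 0 ⇒ T × 3.7 × 0.8723 = 764.1 ⇒ T = 764.1 / 3.228 = 237 N.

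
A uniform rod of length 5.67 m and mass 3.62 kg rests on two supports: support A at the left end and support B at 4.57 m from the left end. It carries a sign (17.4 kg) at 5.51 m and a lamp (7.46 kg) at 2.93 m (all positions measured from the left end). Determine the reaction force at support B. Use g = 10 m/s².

R_B ≈ 280 N

Take moments about support A.
Beam weight: 3.62 × 10 = 36.2 N down at 2.835 m → arm 2.835 m, τ = 36.2 × 2.835 = 102.6 N·m clockwise.
Sign: 17.4 × 10 = 174 N down at 5.51 m → arm 5.51 m, τ = 174 × 5.51 = 958.7 N·m clockwise.
Lamp: 7.46 × 10 = 74.6 N down at 2.93 m → arm 2.93 m, τ = 74.6 × 2.93 = 218.6 N·m clockwise.
Net load moment about support A = 1280 N·m clockwise.
Reaction R at support B is upward at 4.57 m, arm 4.57 m → moment R × 4.57 counterclockwise.
Setting net torque to zero: R × 4.57 = 1280 → R = 280 N.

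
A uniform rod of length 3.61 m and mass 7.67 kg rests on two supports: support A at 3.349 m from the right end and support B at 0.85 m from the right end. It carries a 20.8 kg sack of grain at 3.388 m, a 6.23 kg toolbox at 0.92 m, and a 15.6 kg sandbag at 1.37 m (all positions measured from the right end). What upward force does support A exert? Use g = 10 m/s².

R_A ≈ 275 N

Choose support B as the axis so its reaction then has zero moment arm.
Beam weight: 7.67 × 10 = 76.7 N down at 1.805 m → arm 0.955 m, τ = 76.7 × 0.955 = 73.25 N·m counterclockwise.
Sack of grain: 20.8 × 10 = 208 N down at 3.388 m → arm 2.538 m, τ = 208 × 2.538 = 527.9 N·m counterclockwise.
Toolbox: 6.23 × 10 = 62.3 N down at 0.92 m → arm 0.07 m, τ = 62.3 × 0.07 = 4.361 N·m counterclockwise.
Sandbag: 15.6 × 10 = 156 N down at 1.37 m → arm 0.52 m, τ = 156 × 0.52 = 81.12 N·m counterclockwise.
Net load moment about support B = 686.6 N·m counterclockwise.
Reaction R at support A is upward at 3.349 m, arm 2.499 m → moment R × 2.499 clockwise.
Στ = 0 ⇒ R × 2.499 = 686.6 ⇒ R = 275 N.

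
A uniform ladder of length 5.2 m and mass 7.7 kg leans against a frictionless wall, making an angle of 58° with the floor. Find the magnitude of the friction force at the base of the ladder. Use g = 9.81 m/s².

f ≈ 23.6 N

About the foot of the ladder:
Ladder weight 7.7×9.81 = 75.54 N acts at 2.6 m along the ladder; its horizontal arm is 2.6·cos58° = 1.378 m → τ = 104.1 N·m clockwise.
Wall normal N acts horizontally at the top; its moment arm is the height L sinθ = 5.2·sin58° = 4.41 m, counterclockwise.
For rotational equilibrium, N × 4.41 = 104.1, so N = 23.6 N.
ΣFx = 0: friction at the foot balances the wall's push, so f = N_wall = 23.6 N.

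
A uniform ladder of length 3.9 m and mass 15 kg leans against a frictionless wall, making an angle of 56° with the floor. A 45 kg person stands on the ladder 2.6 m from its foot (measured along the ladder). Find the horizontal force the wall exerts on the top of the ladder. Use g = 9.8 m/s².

N_wall ≈ 248 N

Choose the foot of the ladder as the axis so the floor normal and friction both act there and drop out.
Ladder weight 15×9.8 = 147 N acts at 1.95 m along the ladder; its horizontal arm is 1.95·cos56° = 1.09 m → τ = 160.2 N·m clockwise.
Person: 45×9.8 = 441 N at 2.6 m → arm 1.454 m → τ = 641.2 N·m clockwise.
Wall normal N acts horizontally at the top; its moment arm is the height L sinθ = 3.9·sin56° = 3.233 m, counterclockwise.
Balancing moments: N × 3.233 = 801.4, giving N = 248 N.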